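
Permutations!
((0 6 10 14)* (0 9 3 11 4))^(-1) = ((0 6 10 14 9 3 11 4))^(-1) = (0 4 11 3 9 14 10 6)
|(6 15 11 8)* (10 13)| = 4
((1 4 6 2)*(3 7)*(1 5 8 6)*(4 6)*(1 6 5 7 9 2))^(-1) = (1 6 4 8 5)(2 9 3 7)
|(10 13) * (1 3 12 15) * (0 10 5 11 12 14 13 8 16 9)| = |(0 10 8 16 9)(1 3 14 13 5 11 12 15)| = 40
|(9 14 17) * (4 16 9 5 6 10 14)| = |(4 16 9)(5 6 10 14 17)| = 15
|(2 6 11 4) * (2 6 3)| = 6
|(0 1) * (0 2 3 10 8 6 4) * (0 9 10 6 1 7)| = 8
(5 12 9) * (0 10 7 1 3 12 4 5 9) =(0 10 7 1 3 12)(4 5) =[10, 3, 2, 12, 5, 4, 6, 1, 8, 9, 7, 11, 0]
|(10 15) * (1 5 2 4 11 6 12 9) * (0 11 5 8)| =|(0 11 6 12 9 1 8)(2 4 5)(10 15)| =42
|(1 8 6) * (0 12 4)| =|(0 12 4)(1 8 6)| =3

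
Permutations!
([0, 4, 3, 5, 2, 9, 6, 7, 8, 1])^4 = [0, 5, 1, 4, 9, 2, 6, 7, 8, 3]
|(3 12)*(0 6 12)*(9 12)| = |(0 6 9 12 3)| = 5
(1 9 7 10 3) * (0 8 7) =[8, 9, 2, 1, 4, 5, 6, 10, 7, 0, 3] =(0 8 7 10 3 1 9)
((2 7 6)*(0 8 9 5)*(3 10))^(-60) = (10) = ((0 8 9 5)(2 7 6)(3 10))^(-60)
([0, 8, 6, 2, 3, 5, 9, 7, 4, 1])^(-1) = (1 9 6 2 3 4 8)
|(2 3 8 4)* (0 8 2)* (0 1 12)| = |(0 8 4 1 12)(2 3)| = 10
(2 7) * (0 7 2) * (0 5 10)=(0 7 5 10)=[7, 1, 2, 3, 4, 10, 6, 5, 8, 9, 0]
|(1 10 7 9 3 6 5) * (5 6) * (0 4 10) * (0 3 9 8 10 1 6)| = |(0 4 1 3 5 6)(7 8 10)| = 6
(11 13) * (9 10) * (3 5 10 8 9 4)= (3 5 10 4)(8 9)(11 13)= [0, 1, 2, 5, 3, 10, 6, 7, 9, 8, 4, 13, 12, 11]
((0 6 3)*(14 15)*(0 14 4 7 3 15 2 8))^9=(15)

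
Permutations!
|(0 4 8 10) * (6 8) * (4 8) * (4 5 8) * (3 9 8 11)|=|(0 4 6 5 11 3 9 8 10)|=9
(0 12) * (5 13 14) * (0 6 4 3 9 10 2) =(0 12 6 4 3 9 10 2)(5 13 14) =[12, 1, 0, 9, 3, 13, 4, 7, 8, 10, 2, 11, 6, 14, 5]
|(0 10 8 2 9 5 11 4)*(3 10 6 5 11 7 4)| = 30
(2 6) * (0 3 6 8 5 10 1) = (0 3 6 2 8 5 10 1) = [3, 0, 8, 6, 4, 10, 2, 7, 5, 9, 1]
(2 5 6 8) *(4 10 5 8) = (2 8)(4 10 5 6) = [0, 1, 8, 3, 10, 6, 4, 7, 2, 9, 5]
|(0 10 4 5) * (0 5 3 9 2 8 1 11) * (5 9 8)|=21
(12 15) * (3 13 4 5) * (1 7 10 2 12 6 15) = (1 7 10 2 12)(3 13 4 5)(6 15) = [0, 7, 12, 13, 5, 3, 15, 10, 8, 9, 2, 11, 1, 4, 14, 6]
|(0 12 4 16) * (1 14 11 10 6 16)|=9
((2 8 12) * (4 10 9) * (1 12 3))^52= ((1 12 2 8 3)(4 10 9))^52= (1 2 3 12 8)(4 10 9)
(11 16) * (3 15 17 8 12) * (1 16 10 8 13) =(1 16 11 10 8 12 3 15 17 13) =[0, 16, 2, 15, 4, 5, 6, 7, 12, 9, 8, 10, 3, 1, 14, 17, 11, 13]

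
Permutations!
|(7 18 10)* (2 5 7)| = 5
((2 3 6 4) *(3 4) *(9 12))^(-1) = (2 4)(3 6)(9 12)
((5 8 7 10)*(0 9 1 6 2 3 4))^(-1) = (0 4 3 2 6 1 9)(5 10 7 8)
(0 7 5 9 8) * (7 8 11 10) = [8, 1, 2, 3, 4, 9, 6, 5, 0, 11, 7, 10] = (0 8)(5 9 11 10 7)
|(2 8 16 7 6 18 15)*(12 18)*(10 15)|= |(2 8 16 7 6 12 18 10 15)|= 9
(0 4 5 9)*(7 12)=[4, 1, 2, 3, 5, 9, 6, 12, 8, 0, 10, 11, 7]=(0 4 5 9)(7 12)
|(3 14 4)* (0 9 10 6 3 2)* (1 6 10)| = 8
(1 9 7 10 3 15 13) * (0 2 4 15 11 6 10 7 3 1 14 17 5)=(0 2 4 15 13 14 17 5)(1 9 3 11 6 10)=[2, 9, 4, 11, 15, 0, 10, 7, 8, 3, 1, 6, 12, 14, 17, 13, 16, 5]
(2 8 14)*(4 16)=(2 8 14)(4 16)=[0, 1, 8, 3, 16, 5, 6, 7, 14, 9, 10, 11, 12, 13, 2, 15, 4]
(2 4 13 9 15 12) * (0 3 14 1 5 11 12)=(0 3 14 1 5 11 12 2 4 13 9 15)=[3, 5, 4, 14, 13, 11, 6, 7, 8, 15, 10, 12, 2, 9, 1, 0]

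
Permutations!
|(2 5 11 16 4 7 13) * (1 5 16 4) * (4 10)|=9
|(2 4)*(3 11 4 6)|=5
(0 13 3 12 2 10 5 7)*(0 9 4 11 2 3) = (0 13)(2 10 5 7 9 4 11)(3 12) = [13, 1, 10, 12, 11, 7, 6, 9, 8, 4, 5, 2, 3, 0]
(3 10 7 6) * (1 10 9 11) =(1 10 7 6 3 9 11) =[0, 10, 2, 9, 4, 5, 3, 6, 8, 11, 7, 1]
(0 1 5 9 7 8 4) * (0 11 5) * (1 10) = (0 10 1)(4 11 5 9 7 8) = [10, 0, 2, 3, 11, 9, 6, 8, 4, 7, 1, 5]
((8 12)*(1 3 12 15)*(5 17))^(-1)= (1 15 8 12 3)(5 17)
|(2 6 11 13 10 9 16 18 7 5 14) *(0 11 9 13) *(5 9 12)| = |(0 11)(2 6 12 5 14)(7 9 16 18)(10 13)| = 20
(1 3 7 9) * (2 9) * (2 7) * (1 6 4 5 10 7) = (1 3 2 9 6 4 5 10 7) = [0, 3, 9, 2, 5, 10, 4, 1, 8, 6, 7]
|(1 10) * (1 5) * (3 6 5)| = 5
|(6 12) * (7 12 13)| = 4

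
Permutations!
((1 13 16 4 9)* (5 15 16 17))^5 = ((1 13 17 5 15 16 4 9))^5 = (1 16 17 9 15 13 4 5)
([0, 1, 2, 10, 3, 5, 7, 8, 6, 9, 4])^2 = (3 4 10)(6 8 7)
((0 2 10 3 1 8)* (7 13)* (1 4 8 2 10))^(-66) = (13)(0 8 4 3 10)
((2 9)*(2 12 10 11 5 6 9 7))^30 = ((2 7)(5 6 9 12 10 11))^30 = (12)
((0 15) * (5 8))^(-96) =(15)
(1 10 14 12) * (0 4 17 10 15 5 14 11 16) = (0 4 17 10 11 16)(1 15 5 14 12) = [4, 15, 2, 3, 17, 14, 6, 7, 8, 9, 11, 16, 1, 13, 12, 5, 0, 10]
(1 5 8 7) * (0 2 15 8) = (0 2 15 8 7 1 5) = [2, 5, 15, 3, 4, 0, 6, 1, 7, 9, 10, 11, 12, 13, 14, 8]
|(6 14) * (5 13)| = 2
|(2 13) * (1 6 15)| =|(1 6 15)(2 13)| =6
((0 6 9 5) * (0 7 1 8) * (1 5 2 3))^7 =((0 6 9 2 3 1 8)(5 7))^7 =(9)(5 7)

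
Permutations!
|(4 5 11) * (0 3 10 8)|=12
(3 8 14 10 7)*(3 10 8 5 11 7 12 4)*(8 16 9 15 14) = [0, 1, 2, 5, 3, 11, 6, 10, 8, 15, 12, 7, 4, 13, 16, 14, 9] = (3 5 11 7 10 12 4)(9 15 14 16)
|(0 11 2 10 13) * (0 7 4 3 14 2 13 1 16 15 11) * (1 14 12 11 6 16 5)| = 6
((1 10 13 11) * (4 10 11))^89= (1 11)(4 13 10)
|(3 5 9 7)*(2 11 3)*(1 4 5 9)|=|(1 4 5)(2 11 3 9 7)|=15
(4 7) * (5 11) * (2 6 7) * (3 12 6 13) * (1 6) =[0, 6, 13, 12, 2, 11, 7, 4, 8, 9, 10, 5, 1, 3] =(1 6 7 4 2 13 3 12)(5 11)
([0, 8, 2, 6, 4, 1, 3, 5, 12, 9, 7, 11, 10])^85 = (1 8 12 10 7 5)(3 6)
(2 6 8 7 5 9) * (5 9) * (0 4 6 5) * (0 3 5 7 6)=(0 4)(2 7 9)(3 5)(6 8)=[4, 1, 7, 5, 0, 3, 8, 9, 6, 2]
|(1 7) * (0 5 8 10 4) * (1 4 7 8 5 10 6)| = 12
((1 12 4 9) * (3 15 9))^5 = (1 9 15 3 4 12)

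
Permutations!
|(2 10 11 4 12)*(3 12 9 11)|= |(2 10 3 12)(4 9 11)|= 12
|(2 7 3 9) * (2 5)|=|(2 7 3 9 5)|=5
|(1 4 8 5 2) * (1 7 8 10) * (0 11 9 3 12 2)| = 9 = |(0 11 9 3 12 2 7 8 5)(1 4 10)|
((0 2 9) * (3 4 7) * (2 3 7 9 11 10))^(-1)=(0 9 4 3)(2 10 11)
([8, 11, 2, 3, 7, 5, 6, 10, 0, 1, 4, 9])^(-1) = (0 8)(1 9 11)(4 10 7)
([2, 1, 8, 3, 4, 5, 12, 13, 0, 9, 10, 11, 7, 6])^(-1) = [8, 1, 0, 3, 4, 5, 13, 12, 2, 9, 10, 11, 6, 7]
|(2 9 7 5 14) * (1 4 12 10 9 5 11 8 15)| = |(1 4 12 10 9 7 11 8 15)(2 5 14)| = 9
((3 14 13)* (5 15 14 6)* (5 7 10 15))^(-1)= (3 13 14 15 10 7 6)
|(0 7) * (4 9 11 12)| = |(0 7)(4 9 11 12)| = 4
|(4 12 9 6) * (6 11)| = |(4 12 9 11 6)| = 5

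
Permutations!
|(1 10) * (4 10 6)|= 4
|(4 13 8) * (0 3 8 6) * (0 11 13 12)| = 15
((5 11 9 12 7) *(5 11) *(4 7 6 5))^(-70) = (12)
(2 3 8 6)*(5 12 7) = (2 3 8 6)(5 12 7) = [0, 1, 3, 8, 4, 12, 2, 5, 6, 9, 10, 11, 7]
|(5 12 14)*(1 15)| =6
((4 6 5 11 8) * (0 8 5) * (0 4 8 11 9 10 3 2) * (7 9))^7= (0 2 3 10 9 7 5 11)(4 6)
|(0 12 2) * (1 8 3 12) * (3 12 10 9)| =15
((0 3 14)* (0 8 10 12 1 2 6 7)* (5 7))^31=((0 3 14 8 10 12 1 2 6 5 7))^31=(0 5 2 12 8 3 7 6 1 10 14)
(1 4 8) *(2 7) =(1 4 8)(2 7) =[0, 4, 7, 3, 8, 5, 6, 2, 1]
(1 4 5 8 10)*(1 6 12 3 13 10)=[0, 4, 2, 13, 5, 8, 12, 7, 1, 9, 6, 11, 3, 10]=(1 4 5 8)(3 13 10 6 12)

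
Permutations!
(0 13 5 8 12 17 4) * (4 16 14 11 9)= (0 13 5 8 12 17 16 14 11 9 4)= [13, 1, 2, 3, 0, 8, 6, 7, 12, 4, 10, 9, 17, 5, 11, 15, 14, 16]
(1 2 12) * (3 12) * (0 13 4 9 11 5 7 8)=(0 13 4 9 11 5 7 8)(1 2 3 12)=[13, 2, 3, 12, 9, 7, 6, 8, 0, 11, 10, 5, 1, 4]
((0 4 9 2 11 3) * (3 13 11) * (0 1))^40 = (13)(0 3 9)(1 2 4)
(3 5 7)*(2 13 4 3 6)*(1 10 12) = (1 10 12)(2 13 4 3 5 7 6) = [0, 10, 13, 5, 3, 7, 2, 6, 8, 9, 12, 11, 1, 4]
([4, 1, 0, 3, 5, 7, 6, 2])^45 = (7)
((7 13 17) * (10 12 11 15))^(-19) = ((7 13 17)(10 12 11 15))^(-19) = (7 17 13)(10 12 11 15)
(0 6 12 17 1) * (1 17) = (17)(0 6 12 1) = [6, 0, 2, 3, 4, 5, 12, 7, 8, 9, 10, 11, 1, 13, 14, 15, 16, 17]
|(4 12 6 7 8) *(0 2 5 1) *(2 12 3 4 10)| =18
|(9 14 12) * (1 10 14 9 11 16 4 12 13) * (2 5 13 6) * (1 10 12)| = |(1 12 11 16 4)(2 5 13 10 14 6)| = 30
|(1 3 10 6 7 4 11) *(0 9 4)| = 9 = |(0 9 4 11 1 3 10 6 7)|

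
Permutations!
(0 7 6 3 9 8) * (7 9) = (0 9 8)(3 7 6) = [9, 1, 2, 7, 4, 5, 3, 6, 0, 8]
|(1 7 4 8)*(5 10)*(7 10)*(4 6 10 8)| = 4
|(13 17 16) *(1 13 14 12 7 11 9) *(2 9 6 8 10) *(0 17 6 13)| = |(0 17 16 14 12 7 11 13 6 8 10 2 9 1)| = 14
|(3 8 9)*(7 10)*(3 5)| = 4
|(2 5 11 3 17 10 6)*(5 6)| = 10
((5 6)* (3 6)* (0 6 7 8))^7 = (0 6 5 3 7 8)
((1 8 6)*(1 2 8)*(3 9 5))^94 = ((2 8 6)(3 9 5))^94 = (2 8 6)(3 9 5)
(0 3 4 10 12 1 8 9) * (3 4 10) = (0 4 3 10 12 1 8 9) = [4, 8, 2, 10, 3, 5, 6, 7, 9, 0, 12, 11, 1]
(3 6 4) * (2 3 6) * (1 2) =(1 2 3)(4 6) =[0, 2, 3, 1, 6, 5, 4]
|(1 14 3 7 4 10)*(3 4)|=|(1 14 4 10)(3 7)|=4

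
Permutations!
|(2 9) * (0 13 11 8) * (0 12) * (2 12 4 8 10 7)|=8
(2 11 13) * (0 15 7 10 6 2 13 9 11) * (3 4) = (0 15 7 10 6 2)(3 4)(9 11) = [15, 1, 0, 4, 3, 5, 2, 10, 8, 11, 6, 9, 12, 13, 14, 7]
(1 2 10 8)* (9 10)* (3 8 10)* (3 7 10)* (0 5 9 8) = (0 5 9 7 10 3)(1 2 8) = [5, 2, 8, 0, 4, 9, 6, 10, 1, 7, 3]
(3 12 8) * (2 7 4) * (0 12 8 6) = (0 12 6)(2 7 4)(3 8) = [12, 1, 7, 8, 2, 5, 0, 4, 3, 9, 10, 11, 6]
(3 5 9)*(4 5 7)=[0, 1, 2, 7, 5, 9, 6, 4, 8, 3]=(3 7 4 5 9)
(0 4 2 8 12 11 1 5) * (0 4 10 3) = [10, 5, 8, 0, 2, 4, 6, 7, 12, 9, 3, 1, 11] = (0 10 3)(1 5 4 2 8 12 11)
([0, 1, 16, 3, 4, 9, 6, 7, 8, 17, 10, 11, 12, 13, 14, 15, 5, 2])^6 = [0, 1, 16, 3, 4, 9, 6, 7, 8, 17, 10, 11, 12, 13, 14, 15, 5, 2]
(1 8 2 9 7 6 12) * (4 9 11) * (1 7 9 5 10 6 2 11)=(1 8 11 4 5 10 6 12 7 2)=[0, 8, 1, 3, 5, 10, 12, 2, 11, 9, 6, 4, 7]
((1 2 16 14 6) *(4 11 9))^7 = ((1 2 16 14 6)(4 11 9))^7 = (1 16 6 2 14)(4 11 9)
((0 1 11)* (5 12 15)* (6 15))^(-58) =((0 1 11)(5 12 6 15))^(-58) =(0 11 1)(5 6)(12 15)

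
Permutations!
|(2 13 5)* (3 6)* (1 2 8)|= 10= |(1 2 13 5 8)(3 6)|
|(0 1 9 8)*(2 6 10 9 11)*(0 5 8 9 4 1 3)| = |(0 3)(1 11 2 6 10 4)(5 8)| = 6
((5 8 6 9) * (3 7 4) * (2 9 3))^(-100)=((2 9 5 8 6 3 7 4))^(-100)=(2 6)(3 9)(4 8)(5 7)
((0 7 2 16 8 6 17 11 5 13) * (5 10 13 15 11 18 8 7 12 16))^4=(18)(0 2 10 16 15)(5 13 7 11 12)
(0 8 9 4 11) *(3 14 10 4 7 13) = [8, 1, 2, 14, 11, 5, 6, 13, 9, 7, 4, 0, 12, 3, 10] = (0 8 9 7 13 3 14 10 4 11)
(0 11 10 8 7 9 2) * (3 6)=[11, 1, 0, 6, 4, 5, 3, 9, 7, 2, 8, 10]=(0 11 10 8 7 9 2)(3 6)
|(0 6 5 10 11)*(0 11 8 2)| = |(11)(0 6 5 10 8 2)| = 6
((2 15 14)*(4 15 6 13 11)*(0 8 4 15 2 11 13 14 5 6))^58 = (0 4)(2 8)(5 11 6 15 14) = ((0 8 4 2)(5 6 14 11 15))^58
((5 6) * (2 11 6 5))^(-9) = (11)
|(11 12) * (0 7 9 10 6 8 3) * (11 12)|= |(12)(0 7 9 10 6 8 3)|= 7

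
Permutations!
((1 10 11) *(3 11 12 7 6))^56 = (12)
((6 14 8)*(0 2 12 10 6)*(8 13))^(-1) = ((0 2 12 10 6 14 13 8))^(-1) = (0 8 13 14 6 10 12 2)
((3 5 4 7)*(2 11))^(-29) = ((2 11)(3 5 4 7))^(-29) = (2 11)(3 7 4 5)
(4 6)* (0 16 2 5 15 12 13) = (0 16 2 5 15 12 13)(4 6) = [16, 1, 5, 3, 6, 15, 4, 7, 8, 9, 10, 11, 13, 0, 14, 12, 2]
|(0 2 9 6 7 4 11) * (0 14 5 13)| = 10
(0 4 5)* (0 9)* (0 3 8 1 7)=(0 4 5 9 3 8 1 7)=[4, 7, 2, 8, 5, 9, 6, 0, 1, 3]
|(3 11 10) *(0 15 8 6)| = |(0 15 8 6)(3 11 10)| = 12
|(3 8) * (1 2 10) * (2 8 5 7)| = 7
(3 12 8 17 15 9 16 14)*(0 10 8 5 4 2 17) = (0 10 8)(2 17 15 9 16 14 3 12 5 4) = [10, 1, 17, 12, 2, 4, 6, 7, 0, 16, 8, 11, 5, 13, 3, 9, 14, 15]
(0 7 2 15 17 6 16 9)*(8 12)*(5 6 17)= (17)(0 7 2 15 5 6 16 9)(8 12)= [7, 1, 15, 3, 4, 6, 16, 2, 12, 0, 10, 11, 8, 13, 14, 5, 9, 17]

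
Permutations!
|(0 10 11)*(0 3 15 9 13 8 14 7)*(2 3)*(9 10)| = 30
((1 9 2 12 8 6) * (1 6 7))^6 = ((1 9 2 12 8 7))^6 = (12)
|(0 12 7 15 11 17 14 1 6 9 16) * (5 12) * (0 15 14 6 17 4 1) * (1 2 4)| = |(0 5 12 7 14)(1 17 6 9 16 15 11)(2 4)| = 70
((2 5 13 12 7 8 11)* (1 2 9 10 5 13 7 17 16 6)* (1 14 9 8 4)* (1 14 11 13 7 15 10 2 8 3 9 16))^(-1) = ((1 8 13 12 17)(2 7 4 14 16 6 11 3 9)(5 15 10))^(-1) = (1 17 12 13 8)(2 9 3 11 6 16 14 4 7)(5 10 15)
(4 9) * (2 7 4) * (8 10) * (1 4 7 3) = [0, 4, 3, 1, 9, 5, 6, 7, 10, 2, 8] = (1 4 9 2 3)(8 10)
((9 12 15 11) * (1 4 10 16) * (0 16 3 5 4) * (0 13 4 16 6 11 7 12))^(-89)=(0 9 11 6)(1 4 3 16 13 10 5)(7 12 15)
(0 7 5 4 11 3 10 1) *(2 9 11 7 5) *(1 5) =[1, 0, 9, 10, 7, 4, 6, 2, 8, 11, 5, 3] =(0 1)(2 9 11 3 10 5 4 7)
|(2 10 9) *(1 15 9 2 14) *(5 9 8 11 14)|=10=|(1 15 8 11 14)(2 10)(5 9)|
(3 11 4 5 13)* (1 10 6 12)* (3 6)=(1 10 3 11 4 5 13 6 12)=[0, 10, 2, 11, 5, 13, 12, 7, 8, 9, 3, 4, 1, 6]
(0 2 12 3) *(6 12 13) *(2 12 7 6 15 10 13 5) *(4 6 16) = (0 12 3)(2 5)(4 6 7 16)(10 13 15) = [12, 1, 5, 0, 6, 2, 7, 16, 8, 9, 13, 11, 3, 15, 14, 10, 4]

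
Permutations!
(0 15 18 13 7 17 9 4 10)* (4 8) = (0 15 18 13 7 17 9 8 4 10) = [15, 1, 2, 3, 10, 5, 6, 17, 4, 8, 0, 11, 12, 7, 14, 18, 16, 9, 13]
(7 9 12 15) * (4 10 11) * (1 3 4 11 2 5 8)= (1 3 4 10 2 5 8)(7 9 12 15)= [0, 3, 5, 4, 10, 8, 6, 9, 1, 12, 2, 11, 15, 13, 14, 7]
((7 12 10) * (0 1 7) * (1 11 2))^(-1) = ((0 11 2 1 7 12 10))^(-1) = (0 10 12 7 1 2 11)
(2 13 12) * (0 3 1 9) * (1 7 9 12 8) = (0 3 7 9)(1 12 2 13 8) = [3, 12, 13, 7, 4, 5, 6, 9, 1, 0, 10, 11, 2, 8]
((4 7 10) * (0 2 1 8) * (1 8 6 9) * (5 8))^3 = (10)(0 8 5 2)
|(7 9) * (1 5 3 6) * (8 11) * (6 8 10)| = 14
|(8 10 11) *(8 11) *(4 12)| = 2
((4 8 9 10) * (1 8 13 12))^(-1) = (1 12 13 4 10 9 8)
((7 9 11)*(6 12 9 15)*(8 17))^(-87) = ((6 12 9 11 7 15)(8 17))^(-87) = (6 11)(7 12)(8 17)(9 15)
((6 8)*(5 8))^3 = ((5 8 6))^3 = (8)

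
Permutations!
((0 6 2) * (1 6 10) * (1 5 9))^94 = ((0 10 5 9 1 6 2))^94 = (0 9 2 5 6 10 1)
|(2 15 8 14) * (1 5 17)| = 12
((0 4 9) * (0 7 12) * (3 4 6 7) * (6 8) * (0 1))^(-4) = (0 6 12)(1 8 7)(3 9 4)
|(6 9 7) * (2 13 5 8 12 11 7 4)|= 10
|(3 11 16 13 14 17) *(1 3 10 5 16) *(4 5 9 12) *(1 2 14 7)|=|(1 3 11 2 14 17 10 9 12 4 5 16 13 7)|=14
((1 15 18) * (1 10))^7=(1 10 18 15)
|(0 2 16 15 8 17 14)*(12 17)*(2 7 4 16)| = 9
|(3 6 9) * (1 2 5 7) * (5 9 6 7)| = 5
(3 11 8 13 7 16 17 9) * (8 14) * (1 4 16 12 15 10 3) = (1 4 16 17 9)(3 11 14 8 13 7 12 15 10) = [0, 4, 2, 11, 16, 5, 6, 12, 13, 1, 3, 14, 15, 7, 8, 10, 17, 9]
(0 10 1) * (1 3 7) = (0 10 3 7 1) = [10, 0, 2, 7, 4, 5, 6, 1, 8, 9, 3]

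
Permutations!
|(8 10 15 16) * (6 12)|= 4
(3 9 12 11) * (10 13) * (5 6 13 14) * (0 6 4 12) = (0 6 13 10 14 5 4 12 11 3 9) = [6, 1, 2, 9, 12, 4, 13, 7, 8, 0, 14, 3, 11, 10, 5]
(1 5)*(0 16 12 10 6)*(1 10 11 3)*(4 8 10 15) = (0 16 12 11 3 1 5 15 4 8 10 6) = [16, 5, 2, 1, 8, 15, 0, 7, 10, 9, 6, 3, 11, 13, 14, 4, 12]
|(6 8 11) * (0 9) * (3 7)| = |(0 9)(3 7)(6 8 11)| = 6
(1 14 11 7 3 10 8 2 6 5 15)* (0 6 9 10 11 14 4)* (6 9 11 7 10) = (0 9 6 5 15 1 4)(2 11 10 8)(3 7) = [9, 4, 11, 7, 0, 15, 5, 3, 2, 6, 8, 10, 12, 13, 14, 1]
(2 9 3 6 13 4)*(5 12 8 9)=(2 5 12 8 9 3 6 13 4)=[0, 1, 5, 6, 2, 12, 13, 7, 9, 3, 10, 11, 8, 4]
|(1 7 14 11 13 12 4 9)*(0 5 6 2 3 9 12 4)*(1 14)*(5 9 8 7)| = 7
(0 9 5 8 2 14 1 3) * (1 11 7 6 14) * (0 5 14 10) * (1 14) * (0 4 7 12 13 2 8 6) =[9, 3, 14, 5, 7, 6, 10, 0, 8, 1, 4, 12, 13, 2, 11] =(0 9 1 3 5 6 10 4 7)(2 14 11 12 13)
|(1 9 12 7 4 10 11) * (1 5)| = |(1 9 12 7 4 10 11 5)| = 8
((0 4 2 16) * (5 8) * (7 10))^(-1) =((0 4 2 16)(5 8)(7 10))^(-1) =(0 16 2 4)(5 8)(7 10)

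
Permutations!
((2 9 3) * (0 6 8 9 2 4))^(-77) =(0 6 8 9 3 4)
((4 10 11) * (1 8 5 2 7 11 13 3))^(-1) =((1 8 5 2 7 11 4 10 13 3))^(-1) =(1 3 13 10 4 11 7 2 5 8)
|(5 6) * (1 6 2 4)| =|(1 6 5 2 4)| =5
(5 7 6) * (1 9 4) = (1 9 4)(5 7 6) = [0, 9, 2, 3, 1, 7, 5, 6, 8, 4]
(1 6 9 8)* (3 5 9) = (1 6 3 5 9 8) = [0, 6, 2, 5, 4, 9, 3, 7, 1, 8]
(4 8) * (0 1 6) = (0 1 6)(4 8) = [1, 6, 2, 3, 8, 5, 0, 7, 4]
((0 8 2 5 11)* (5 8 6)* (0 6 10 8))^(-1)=(0 2 8 10)(5 6 11)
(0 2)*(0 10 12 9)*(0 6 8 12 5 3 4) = (0 2 10 5 3 4)(6 8 12 9) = [2, 1, 10, 4, 0, 3, 8, 7, 12, 6, 5, 11, 9]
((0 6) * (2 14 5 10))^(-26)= (2 5)(10 14)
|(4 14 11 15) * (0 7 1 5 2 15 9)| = 10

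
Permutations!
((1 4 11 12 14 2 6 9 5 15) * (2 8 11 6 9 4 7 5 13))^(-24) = ((1 7 5 15)(2 9 13)(4 6)(8 11 12 14))^(-24) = (15)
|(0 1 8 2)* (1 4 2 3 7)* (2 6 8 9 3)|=|(0 4 6 8 2)(1 9 3 7)|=20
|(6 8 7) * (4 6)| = 4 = |(4 6 8 7)|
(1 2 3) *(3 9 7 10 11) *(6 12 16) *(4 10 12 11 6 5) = [0, 2, 9, 1, 10, 4, 11, 12, 8, 7, 6, 3, 16, 13, 14, 15, 5] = (1 2 9 7 12 16 5 4 10 6 11 3)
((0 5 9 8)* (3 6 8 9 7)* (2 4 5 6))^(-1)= (9)(0 8 6)(2 3 7 5 4)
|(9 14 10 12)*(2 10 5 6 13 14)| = 4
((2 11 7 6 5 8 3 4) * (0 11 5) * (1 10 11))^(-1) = (0 6 7 11 10 1)(2 4 3 8 5) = ((0 1 10 11 7 6)(2 5 8 3 4))^(-1)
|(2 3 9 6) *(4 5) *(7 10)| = |(2 3 9 6)(4 5)(7 10)| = 4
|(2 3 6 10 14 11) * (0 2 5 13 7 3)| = 8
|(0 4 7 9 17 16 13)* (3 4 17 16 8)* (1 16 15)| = 11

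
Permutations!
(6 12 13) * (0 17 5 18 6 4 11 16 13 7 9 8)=(0 17 5 18 6 12 7 9 8)(4 11 16 13)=[17, 1, 2, 3, 11, 18, 12, 9, 0, 8, 10, 16, 7, 4, 14, 15, 13, 5, 6]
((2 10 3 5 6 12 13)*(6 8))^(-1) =(2 13 12 6 8 5 3 10)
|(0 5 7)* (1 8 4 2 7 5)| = 6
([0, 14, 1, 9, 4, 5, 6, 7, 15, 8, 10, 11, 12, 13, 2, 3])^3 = [0, 1, 2, 15, 4, 5, 6, 7, 9, 3, 10, 11, 12, 13, 14, 8]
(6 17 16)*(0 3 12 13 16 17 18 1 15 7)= (0 3 12 13 16 6 18 1 15 7)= [3, 15, 2, 12, 4, 5, 18, 0, 8, 9, 10, 11, 13, 16, 14, 7, 6, 17, 1]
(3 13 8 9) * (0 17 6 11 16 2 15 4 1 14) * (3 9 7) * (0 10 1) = [17, 14, 15, 13, 0, 5, 11, 3, 7, 9, 1, 16, 12, 8, 10, 4, 2, 6] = (0 17 6 11 16 2 15 4)(1 14 10)(3 13 8 7)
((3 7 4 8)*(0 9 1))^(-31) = (0 1 9)(3 7 4 8)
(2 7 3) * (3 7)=[0, 1, 3, 2, 4, 5, 6, 7]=(7)(2 3)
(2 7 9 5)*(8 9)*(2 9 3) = [0, 1, 7, 2, 4, 9, 6, 8, 3, 5] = (2 7 8 3)(5 9)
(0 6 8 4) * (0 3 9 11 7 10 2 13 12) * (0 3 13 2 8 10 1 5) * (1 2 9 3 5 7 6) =(0 1 7 2 9 11 6 10 8 4 13 12 5) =[1, 7, 9, 3, 13, 0, 10, 2, 4, 11, 8, 6, 5, 12]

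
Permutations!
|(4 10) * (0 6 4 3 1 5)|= 7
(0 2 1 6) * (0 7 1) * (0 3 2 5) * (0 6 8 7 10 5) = (1 8 7)(2 3)(5 6 10) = [0, 8, 3, 2, 4, 6, 10, 1, 7, 9, 5]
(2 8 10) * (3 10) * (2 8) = (3 10 8) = [0, 1, 2, 10, 4, 5, 6, 7, 3, 9, 8]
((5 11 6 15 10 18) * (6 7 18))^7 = (5 18 7 11)(6 15 10)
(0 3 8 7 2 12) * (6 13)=(0 3 8 7 2 12)(6 13)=[3, 1, 12, 8, 4, 5, 13, 2, 7, 9, 10, 11, 0, 6]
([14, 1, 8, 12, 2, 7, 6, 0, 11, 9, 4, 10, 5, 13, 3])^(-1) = [7, 1, 4, 14, 10, 12, 6, 5, 2, 9, 11, 8, 3, 13, 0]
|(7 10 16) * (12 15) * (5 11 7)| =|(5 11 7 10 16)(12 15)| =10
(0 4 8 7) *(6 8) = [4, 1, 2, 3, 6, 5, 8, 0, 7] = (0 4 6 8 7)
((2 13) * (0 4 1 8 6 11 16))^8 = (0 4 1 8 6 11 16)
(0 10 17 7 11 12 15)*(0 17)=[10, 1, 2, 3, 4, 5, 6, 11, 8, 9, 0, 12, 15, 13, 14, 17, 16, 7]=(0 10)(7 11 12 15 17)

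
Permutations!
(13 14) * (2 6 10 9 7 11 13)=(2 6 10 9 7 11 13 14)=[0, 1, 6, 3, 4, 5, 10, 11, 8, 7, 9, 13, 12, 14, 2]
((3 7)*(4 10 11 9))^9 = ((3 7)(4 10 11 9))^9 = (3 7)(4 10 11 9)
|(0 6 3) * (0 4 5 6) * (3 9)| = 5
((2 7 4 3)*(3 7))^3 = ((2 3)(4 7))^3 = (2 3)(4 7)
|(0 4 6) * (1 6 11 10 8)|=|(0 4 11 10 8 1 6)|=7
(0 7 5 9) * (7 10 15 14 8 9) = (0 10 15 14 8 9)(5 7) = [10, 1, 2, 3, 4, 7, 6, 5, 9, 0, 15, 11, 12, 13, 8, 14]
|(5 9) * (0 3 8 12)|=4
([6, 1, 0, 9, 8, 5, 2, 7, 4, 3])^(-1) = (0 2 6)(3 9)(4 8)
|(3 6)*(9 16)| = 2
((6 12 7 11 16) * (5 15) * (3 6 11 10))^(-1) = ((3 6 12 7 10)(5 15)(11 16))^(-1) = (3 10 7 12 6)(5 15)(11 16)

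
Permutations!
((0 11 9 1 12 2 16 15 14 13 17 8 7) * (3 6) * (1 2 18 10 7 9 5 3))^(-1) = (0 7 10 18 12 1 6 3 5 11)(2 9 8 17 13 14 15 16)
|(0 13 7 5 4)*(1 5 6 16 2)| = |(0 13 7 6 16 2 1 5 4)| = 9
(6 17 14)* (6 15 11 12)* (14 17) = (17)(6 14 15 11 12) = [0, 1, 2, 3, 4, 5, 14, 7, 8, 9, 10, 12, 6, 13, 15, 11, 16, 17]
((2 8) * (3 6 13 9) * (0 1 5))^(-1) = (0 5 1)(2 8)(3 9 13 6)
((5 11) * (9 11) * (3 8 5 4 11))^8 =((3 8 5 9)(4 11))^8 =(11)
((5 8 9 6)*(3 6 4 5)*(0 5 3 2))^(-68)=((0 5 8 9 4 3 6 2))^(-68)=(0 4)(2 9)(3 5)(6 8)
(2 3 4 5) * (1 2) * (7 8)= (1 2 3 4 5)(7 8)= [0, 2, 3, 4, 5, 1, 6, 8, 7]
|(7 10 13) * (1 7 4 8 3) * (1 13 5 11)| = 20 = |(1 7 10 5 11)(3 13 4 8)|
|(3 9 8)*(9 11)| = |(3 11 9 8)| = 4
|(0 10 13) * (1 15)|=|(0 10 13)(1 15)|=6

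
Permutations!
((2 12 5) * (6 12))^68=((2 6 12 5))^68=(12)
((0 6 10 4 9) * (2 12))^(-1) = ((0 6 10 4 9)(2 12))^(-1) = (0 9 4 10 6)(2 12)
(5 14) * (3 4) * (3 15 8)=(3 4 15 8)(5 14)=[0, 1, 2, 4, 15, 14, 6, 7, 3, 9, 10, 11, 12, 13, 5, 8]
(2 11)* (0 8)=(0 8)(2 11)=[8, 1, 11, 3, 4, 5, 6, 7, 0, 9, 10, 2]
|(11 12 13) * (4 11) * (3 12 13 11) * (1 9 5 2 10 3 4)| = |(1 9 5 2 10 3 12 11 13)| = 9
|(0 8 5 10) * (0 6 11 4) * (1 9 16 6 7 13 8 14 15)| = |(0 14 15 1 9 16 6 11 4)(5 10 7 13 8)| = 45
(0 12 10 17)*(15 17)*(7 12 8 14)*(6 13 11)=(0 8 14 7 12 10 15 17)(6 13 11)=[8, 1, 2, 3, 4, 5, 13, 12, 14, 9, 15, 6, 10, 11, 7, 17, 16, 0]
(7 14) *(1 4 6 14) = [0, 4, 2, 3, 6, 5, 14, 1, 8, 9, 10, 11, 12, 13, 7] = (1 4 6 14 7)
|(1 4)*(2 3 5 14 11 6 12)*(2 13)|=8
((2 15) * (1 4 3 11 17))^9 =((1 4 3 11 17)(2 15))^9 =(1 17 11 3 4)(2 15)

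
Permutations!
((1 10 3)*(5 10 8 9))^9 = (1 5)(3 9)(8 10)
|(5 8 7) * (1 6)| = |(1 6)(5 8 7)| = 6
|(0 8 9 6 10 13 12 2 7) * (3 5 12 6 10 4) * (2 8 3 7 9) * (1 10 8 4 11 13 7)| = 24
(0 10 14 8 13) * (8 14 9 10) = [8, 1, 2, 3, 4, 5, 6, 7, 13, 10, 9, 11, 12, 0, 14] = (14)(0 8 13)(9 10)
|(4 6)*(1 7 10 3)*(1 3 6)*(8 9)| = 10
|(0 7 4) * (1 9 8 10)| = 12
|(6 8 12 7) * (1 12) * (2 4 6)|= |(1 12 7 2 4 6 8)|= 7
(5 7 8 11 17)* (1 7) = (1 7 8 11 17 5) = [0, 7, 2, 3, 4, 1, 6, 8, 11, 9, 10, 17, 12, 13, 14, 15, 16, 5]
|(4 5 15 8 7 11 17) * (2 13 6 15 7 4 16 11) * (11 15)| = 11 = |(2 13 6 11 17 16 15 8 4 5 7)|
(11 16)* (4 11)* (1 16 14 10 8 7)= (1 16 4 11 14 10 8 7)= [0, 16, 2, 3, 11, 5, 6, 1, 7, 9, 8, 14, 12, 13, 10, 15, 4]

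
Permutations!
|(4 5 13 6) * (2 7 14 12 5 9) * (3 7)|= 10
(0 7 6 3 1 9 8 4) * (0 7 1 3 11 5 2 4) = [1, 9, 4, 3, 7, 2, 11, 6, 0, 8, 10, 5] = (0 1 9 8)(2 4 7 6 11 5)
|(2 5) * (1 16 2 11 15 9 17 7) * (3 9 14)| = 11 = |(1 16 2 5 11 15 14 3 9 17 7)|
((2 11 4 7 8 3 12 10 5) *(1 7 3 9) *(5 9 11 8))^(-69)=(1 12 11 5 9 3 8 7 10 4 2)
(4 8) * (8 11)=(4 11 8)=[0, 1, 2, 3, 11, 5, 6, 7, 4, 9, 10, 8]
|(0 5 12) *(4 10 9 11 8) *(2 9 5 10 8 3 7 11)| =|(0 10 5 12)(2 9)(3 7 11)(4 8)| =12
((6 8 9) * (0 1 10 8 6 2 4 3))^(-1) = (0 3 4 2 9 8 10 1)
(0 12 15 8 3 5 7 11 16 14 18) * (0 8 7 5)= (0 12 15 7 11 16 14 18 8 3)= [12, 1, 2, 0, 4, 5, 6, 11, 3, 9, 10, 16, 15, 13, 18, 7, 14, 17, 8]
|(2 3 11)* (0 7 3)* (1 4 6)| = |(0 7 3 11 2)(1 4 6)| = 15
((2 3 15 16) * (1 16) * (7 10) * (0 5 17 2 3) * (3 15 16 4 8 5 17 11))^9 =(17)(1 4 8 5 11 3 16 15)(7 10)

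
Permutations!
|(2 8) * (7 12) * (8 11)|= 6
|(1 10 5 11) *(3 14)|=4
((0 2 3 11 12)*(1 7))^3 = (0 11 2 12 3)(1 7)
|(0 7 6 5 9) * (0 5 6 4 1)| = |(0 7 4 1)(5 9)| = 4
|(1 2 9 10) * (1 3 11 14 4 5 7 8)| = |(1 2 9 10 3 11 14 4 5 7 8)| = 11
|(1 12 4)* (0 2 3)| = |(0 2 3)(1 12 4)| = 3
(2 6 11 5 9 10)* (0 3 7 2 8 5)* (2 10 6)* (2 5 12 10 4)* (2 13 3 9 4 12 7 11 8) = (0 9 6 8 7 12 10 2 5 4 13 3 11) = [9, 1, 5, 11, 13, 4, 8, 12, 7, 6, 2, 0, 10, 3]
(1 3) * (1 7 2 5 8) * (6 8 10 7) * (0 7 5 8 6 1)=(0 7 2 8)(1 3)(5 10)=[7, 3, 8, 1, 4, 10, 6, 2, 0, 9, 5]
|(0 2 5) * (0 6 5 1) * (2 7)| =|(0 7 2 1)(5 6)| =4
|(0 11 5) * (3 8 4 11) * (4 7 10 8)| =15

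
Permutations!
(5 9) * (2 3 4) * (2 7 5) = (2 3 4 7 5 9) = [0, 1, 3, 4, 7, 9, 6, 5, 8, 2]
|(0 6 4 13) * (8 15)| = 4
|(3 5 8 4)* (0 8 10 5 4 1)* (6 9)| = 6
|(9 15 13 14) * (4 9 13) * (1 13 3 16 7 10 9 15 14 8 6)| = |(1 13 8 6)(3 16 7 10 9 14)(4 15)| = 12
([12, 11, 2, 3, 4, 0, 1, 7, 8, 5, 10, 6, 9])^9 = (0 12 9 5)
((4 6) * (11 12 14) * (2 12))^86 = (2 14)(11 12)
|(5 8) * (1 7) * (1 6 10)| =|(1 7 6 10)(5 8)| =4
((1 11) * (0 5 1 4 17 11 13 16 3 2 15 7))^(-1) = ((0 5 1 13 16 3 2 15 7)(4 17 11))^(-1) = (0 7 15 2 3 16 13 1 5)(4 11 17)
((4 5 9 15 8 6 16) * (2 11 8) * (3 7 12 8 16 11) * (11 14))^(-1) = ((2 3 7 12 8 6 14 11 16 4 5 9 15))^(-1) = (2 15 9 5 4 16 11 14 6 8 12 7 3)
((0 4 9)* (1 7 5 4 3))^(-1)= ((0 3 1 7 5 4 9))^(-1)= (0 9 4 5 7 1 3)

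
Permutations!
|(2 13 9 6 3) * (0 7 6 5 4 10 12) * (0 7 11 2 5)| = 35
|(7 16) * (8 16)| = 3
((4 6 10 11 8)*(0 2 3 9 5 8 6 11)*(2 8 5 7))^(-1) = (0 10 6 11 4 8)(2 7 9 3)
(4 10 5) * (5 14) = [0, 1, 2, 3, 10, 4, 6, 7, 8, 9, 14, 11, 12, 13, 5] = (4 10 14 5)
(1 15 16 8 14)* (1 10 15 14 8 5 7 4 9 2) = (1 14 10 15 16 5 7 4 9 2) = [0, 14, 1, 3, 9, 7, 6, 4, 8, 2, 15, 11, 12, 13, 10, 16, 5]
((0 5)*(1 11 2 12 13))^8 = ((0 5)(1 11 2 12 13))^8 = (1 12 11 13 2)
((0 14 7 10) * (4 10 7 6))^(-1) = (0 10 4 6 14)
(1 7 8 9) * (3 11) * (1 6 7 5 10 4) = [0, 5, 2, 11, 1, 10, 7, 8, 9, 6, 4, 3] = (1 5 10 4)(3 11)(6 7 8 9)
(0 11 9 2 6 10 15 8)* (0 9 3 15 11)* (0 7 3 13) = (0 7 3 15 8 9 2 6 10 11 13) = [7, 1, 6, 15, 4, 5, 10, 3, 9, 2, 11, 13, 12, 0, 14, 8]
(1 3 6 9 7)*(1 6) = (1 3)(6 9 7) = [0, 3, 2, 1, 4, 5, 9, 6, 8, 7]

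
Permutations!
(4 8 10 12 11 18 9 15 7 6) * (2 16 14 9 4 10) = (2 16 14 9 15 7 6 10 12 11 18 4 8) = [0, 1, 16, 3, 8, 5, 10, 6, 2, 15, 12, 18, 11, 13, 9, 7, 14, 17, 4]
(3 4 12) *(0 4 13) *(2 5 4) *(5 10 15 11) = (0 2 10 15 11 5 4 12 3 13) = [2, 1, 10, 13, 12, 4, 6, 7, 8, 9, 15, 5, 3, 0, 14, 11]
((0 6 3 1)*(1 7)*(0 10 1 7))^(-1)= ((0 6 3)(1 10))^(-1)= (0 3 6)(1 10)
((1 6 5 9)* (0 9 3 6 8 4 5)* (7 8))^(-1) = ((0 9 1 7 8 4 5 3 6))^(-1) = (0 6 3 5 4 8 7 1 9)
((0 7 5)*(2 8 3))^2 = (0 5 7)(2 3 8)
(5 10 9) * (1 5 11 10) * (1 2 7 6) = [0, 5, 7, 3, 4, 2, 1, 6, 8, 11, 9, 10] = (1 5 2 7 6)(9 11 10)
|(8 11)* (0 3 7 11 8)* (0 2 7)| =|(0 3)(2 7 11)| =6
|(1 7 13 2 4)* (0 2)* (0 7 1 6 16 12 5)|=14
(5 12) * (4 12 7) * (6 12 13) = (4 13 6 12 5 7) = [0, 1, 2, 3, 13, 7, 12, 4, 8, 9, 10, 11, 5, 6]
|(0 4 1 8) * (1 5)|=|(0 4 5 1 8)|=5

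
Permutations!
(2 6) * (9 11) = (2 6)(9 11) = [0, 1, 6, 3, 4, 5, 2, 7, 8, 11, 10, 9]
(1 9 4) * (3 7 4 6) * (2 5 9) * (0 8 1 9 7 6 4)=(0 8 1 2 5 7)(3 6)(4 9)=[8, 2, 5, 6, 9, 7, 3, 0, 1, 4]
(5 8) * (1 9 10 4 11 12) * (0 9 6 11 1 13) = (0 9 10 4 1 6 11 12 13)(5 8) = [9, 6, 2, 3, 1, 8, 11, 7, 5, 10, 4, 12, 13, 0]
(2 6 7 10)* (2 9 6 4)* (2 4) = (6 7 10 9) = [0, 1, 2, 3, 4, 5, 7, 10, 8, 6, 9]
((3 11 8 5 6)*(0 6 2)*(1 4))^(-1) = (0 2 5 8 11 3 6)(1 4)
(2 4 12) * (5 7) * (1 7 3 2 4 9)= (1 7 5 3 2 9)(4 12)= [0, 7, 9, 2, 12, 3, 6, 5, 8, 1, 10, 11, 4]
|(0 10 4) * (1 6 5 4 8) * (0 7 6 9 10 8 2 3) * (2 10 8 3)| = |(10)(0 3)(1 9 8)(4 7 6 5)| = 12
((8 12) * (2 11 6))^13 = (2 11 6)(8 12)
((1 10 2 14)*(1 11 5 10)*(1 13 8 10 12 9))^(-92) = (1 12 11 2 8)(5 14 10 13 9)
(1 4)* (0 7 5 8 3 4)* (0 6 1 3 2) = (0 7 5 8 2)(1 6)(3 4) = [7, 6, 0, 4, 3, 8, 1, 5, 2]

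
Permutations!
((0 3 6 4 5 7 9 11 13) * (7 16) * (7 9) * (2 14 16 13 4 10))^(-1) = (0 13 5 4 11 9 16 14 2 10 6 3)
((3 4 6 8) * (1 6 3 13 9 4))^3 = ((1 6 8 13 9 4 3))^3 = (1 13 3 8 4 6 9)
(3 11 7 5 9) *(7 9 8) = (3 11 9)(5 8 7) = [0, 1, 2, 11, 4, 8, 6, 5, 7, 3, 10, 9]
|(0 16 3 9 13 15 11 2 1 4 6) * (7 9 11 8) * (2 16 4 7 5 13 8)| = 24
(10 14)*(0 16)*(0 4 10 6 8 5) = (0 16 4 10 14 6 8 5) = [16, 1, 2, 3, 10, 0, 8, 7, 5, 9, 14, 11, 12, 13, 6, 15, 4]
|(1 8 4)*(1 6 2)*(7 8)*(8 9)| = 7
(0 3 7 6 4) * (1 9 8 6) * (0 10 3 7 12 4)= [7, 9, 2, 12, 10, 5, 0, 1, 6, 8, 3, 11, 4]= (0 7 1 9 8 6)(3 12 4 10)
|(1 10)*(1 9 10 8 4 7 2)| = 10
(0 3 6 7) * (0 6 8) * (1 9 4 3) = [1, 9, 2, 8, 3, 5, 7, 6, 0, 4] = (0 1 9 4 3 8)(6 7)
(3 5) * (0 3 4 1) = [3, 0, 2, 5, 1, 4] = (0 3 5 4 1)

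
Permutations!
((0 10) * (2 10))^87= (10)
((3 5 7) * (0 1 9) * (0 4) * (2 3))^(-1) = ((0 1 9 4)(2 3 5 7))^(-1) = (0 4 9 1)(2 7 5 3)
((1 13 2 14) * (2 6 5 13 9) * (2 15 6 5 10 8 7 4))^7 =((1 9 15 6 10 8 7 4 2 14)(5 13))^7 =(1 4 10 9 2 8 15 14 7 6)(5 13)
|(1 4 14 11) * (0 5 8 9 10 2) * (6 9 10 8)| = |(0 5 6 9 8 10 2)(1 4 14 11)| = 28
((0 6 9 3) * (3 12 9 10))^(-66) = (12)(0 10)(3 6)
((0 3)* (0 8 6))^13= (0 3 8 6)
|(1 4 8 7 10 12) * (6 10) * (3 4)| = |(1 3 4 8 7 6 10 12)| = 8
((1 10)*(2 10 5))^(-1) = (1 10 2 5)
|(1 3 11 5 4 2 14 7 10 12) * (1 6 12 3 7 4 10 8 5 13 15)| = 18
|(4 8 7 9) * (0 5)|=|(0 5)(4 8 7 9)|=4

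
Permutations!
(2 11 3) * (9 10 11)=[0, 1, 9, 2, 4, 5, 6, 7, 8, 10, 11, 3]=(2 9 10 11 3)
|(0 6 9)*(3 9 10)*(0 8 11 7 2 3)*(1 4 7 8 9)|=30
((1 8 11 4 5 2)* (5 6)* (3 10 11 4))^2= ((1 8 4 6 5 2)(3 10 11))^2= (1 4 5)(2 8 6)(3 11 10)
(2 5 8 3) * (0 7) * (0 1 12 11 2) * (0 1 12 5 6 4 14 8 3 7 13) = [13, 5, 6, 1, 14, 3, 4, 12, 7, 9, 10, 2, 11, 0, 8] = (0 13)(1 5 3)(2 6 4 14 8 7 12 11)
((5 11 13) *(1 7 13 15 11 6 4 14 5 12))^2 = ((1 7 13 12)(4 14 5 6)(11 15))^2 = (15)(1 13)(4 5)(6 14)(7 12)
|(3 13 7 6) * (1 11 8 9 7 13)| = 7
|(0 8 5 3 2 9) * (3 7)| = 7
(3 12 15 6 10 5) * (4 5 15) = (3 12 4 5)(6 10 15) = [0, 1, 2, 12, 5, 3, 10, 7, 8, 9, 15, 11, 4, 13, 14, 6]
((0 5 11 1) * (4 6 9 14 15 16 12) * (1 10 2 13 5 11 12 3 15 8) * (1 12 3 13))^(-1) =((0 11 10 2 1)(3 15 16 13 5)(4 6 9 14 8 12))^(-1) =(0 1 2 10 11)(3 5 13 16 15)(4 12 8 14 9 6)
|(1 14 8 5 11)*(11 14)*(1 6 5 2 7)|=|(1 11 6 5 14 8 2 7)|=8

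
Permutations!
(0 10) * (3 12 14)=[10, 1, 2, 12, 4, 5, 6, 7, 8, 9, 0, 11, 14, 13, 3]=(0 10)(3 12 14)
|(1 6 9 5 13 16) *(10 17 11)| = 6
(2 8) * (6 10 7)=(2 8)(6 10 7)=[0, 1, 8, 3, 4, 5, 10, 6, 2, 9, 7]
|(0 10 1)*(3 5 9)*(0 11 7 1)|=|(0 10)(1 11 7)(3 5 9)|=6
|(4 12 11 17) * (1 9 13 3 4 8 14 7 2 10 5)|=14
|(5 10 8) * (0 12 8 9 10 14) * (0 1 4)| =|(0 12 8 5 14 1 4)(9 10)| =14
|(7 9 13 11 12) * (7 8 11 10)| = 12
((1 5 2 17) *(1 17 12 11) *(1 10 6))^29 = (17)(1 5 2 12 11 10 6)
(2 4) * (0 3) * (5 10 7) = (0 3)(2 4)(5 10 7) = [3, 1, 4, 0, 2, 10, 6, 5, 8, 9, 7]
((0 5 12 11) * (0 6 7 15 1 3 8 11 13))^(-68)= (1 8 6 15 3 11 7)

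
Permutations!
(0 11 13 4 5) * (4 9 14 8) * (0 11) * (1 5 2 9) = (1 5 11 13)(2 9 14 8 4) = [0, 5, 9, 3, 2, 11, 6, 7, 4, 14, 10, 13, 12, 1, 8]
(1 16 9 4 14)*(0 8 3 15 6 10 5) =(0 8 3 15 6 10 5)(1 16 9 4 14) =[8, 16, 2, 15, 14, 0, 10, 7, 3, 4, 5, 11, 12, 13, 1, 6, 9]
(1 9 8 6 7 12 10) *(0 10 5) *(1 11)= (0 10 11 1 9 8 6 7 12 5)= [10, 9, 2, 3, 4, 0, 7, 12, 6, 8, 11, 1, 5]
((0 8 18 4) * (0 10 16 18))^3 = (0 8)(4 18 16 10)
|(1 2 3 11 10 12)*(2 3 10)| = |(1 3 11 2 10 12)| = 6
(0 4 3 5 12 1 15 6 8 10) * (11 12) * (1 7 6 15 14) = [4, 14, 2, 5, 3, 11, 8, 6, 10, 9, 0, 12, 7, 13, 1, 15] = (15)(0 4 3 5 11 12 7 6 8 10)(1 14)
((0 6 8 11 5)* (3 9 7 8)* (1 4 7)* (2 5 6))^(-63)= (1 4 7 8 11 6 3 9)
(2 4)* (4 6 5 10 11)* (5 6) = (2 5 10 11 4) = [0, 1, 5, 3, 2, 10, 6, 7, 8, 9, 11, 4]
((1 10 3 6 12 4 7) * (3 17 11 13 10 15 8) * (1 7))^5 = ((1 15 8 3 6 12 4)(10 17 11 13))^5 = (1 12 3 15 4 6 8)(10 17 11 13)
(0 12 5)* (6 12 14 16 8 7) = [14, 1, 2, 3, 4, 0, 12, 6, 7, 9, 10, 11, 5, 13, 16, 15, 8] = (0 14 16 8 7 6 12 5)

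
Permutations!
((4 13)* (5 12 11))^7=(4 13)(5 12 11)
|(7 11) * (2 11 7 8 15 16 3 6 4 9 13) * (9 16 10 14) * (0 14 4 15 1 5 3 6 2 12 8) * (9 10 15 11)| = 56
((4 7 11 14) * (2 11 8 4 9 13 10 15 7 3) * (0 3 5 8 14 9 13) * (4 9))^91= ((0 3 2 11 4 5 8 9)(7 14 13 10 15))^91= (0 11 8 3 4 9 2 5)(7 14 13 10 15)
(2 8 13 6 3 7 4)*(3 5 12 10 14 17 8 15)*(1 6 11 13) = (1 6 5 12 10 14 17 8)(2 15 3 7 4)(11 13) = [0, 6, 15, 7, 2, 12, 5, 4, 1, 9, 14, 13, 10, 11, 17, 3, 16, 8]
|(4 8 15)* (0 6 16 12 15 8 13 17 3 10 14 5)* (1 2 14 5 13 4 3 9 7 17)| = 24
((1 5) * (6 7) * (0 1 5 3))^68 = ((0 1 3)(6 7))^68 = (7)(0 3 1)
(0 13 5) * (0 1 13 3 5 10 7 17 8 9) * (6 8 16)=(0 3 5 1 13 10 7 17 16 6 8 9)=[3, 13, 2, 5, 4, 1, 8, 17, 9, 0, 7, 11, 12, 10, 14, 15, 6, 16]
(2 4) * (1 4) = [0, 4, 1, 3, 2] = (1 4 2)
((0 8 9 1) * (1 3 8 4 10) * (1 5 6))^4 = ((0 4 10 5 6 1)(3 8 9))^4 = (0 6 10)(1 5 4)(3 8 9)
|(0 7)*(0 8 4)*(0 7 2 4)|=5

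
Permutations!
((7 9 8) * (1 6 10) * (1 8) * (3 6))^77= ((1 3 6 10 8 7 9))^77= (10)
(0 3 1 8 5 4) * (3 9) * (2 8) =(0 9 3 1 2 8 5 4) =[9, 2, 8, 1, 0, 4, 6, 7, 5, 3]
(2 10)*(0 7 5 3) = [7, 1, 10, 0, 4, 3, 6, 5, 8, 9, 2] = (0 7 5 3)(2 10)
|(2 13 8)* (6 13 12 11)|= |(2 12 11 6 13 8)|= 6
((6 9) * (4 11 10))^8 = (4 10 11)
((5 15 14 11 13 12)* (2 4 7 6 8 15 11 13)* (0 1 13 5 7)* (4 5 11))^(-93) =(0 5 11 15 6 12 1 4 2 14 8 7 13)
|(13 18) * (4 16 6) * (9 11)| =|(4 16 6)(9 11)(13 18)| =6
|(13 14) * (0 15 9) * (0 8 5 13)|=|(0 15 9 8 5 13 14)|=7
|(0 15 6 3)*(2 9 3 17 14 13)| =|(0 15 6 17 14 13 2 9 3)| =9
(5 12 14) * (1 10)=[0, 10, 2, 3, 4, 12, 6, 7, 8, 9, 1, 11, 14, 13, 5]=(1 10)(5 12 14)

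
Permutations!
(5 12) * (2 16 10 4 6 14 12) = [0, 1, 16, 3, 6, 2, 14, 7, 8, 9, 4, 11, 5, 13, 12, 15, 10] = (2 16 10 4 6 14 12 5)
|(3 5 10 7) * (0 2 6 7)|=7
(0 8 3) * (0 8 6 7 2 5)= [6, 1, 5, 8, 4, 0, 7, 2, 3]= (0 6 7 2 5)(3 8)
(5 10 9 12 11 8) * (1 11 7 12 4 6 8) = (1 11)(4 6 8 5 10 9)(7 12) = [0, 11, 2, 3, 6, 10, 8, 12, 5, 4, 9, 1, 7]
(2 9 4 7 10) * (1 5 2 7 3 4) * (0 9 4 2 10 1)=[9, 5, 4, 2, 3, 10, 6, 1, 8, 0, 7]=(0 9)(1 5 10 7)(2 4 3)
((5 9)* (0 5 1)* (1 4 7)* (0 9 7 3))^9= ((0 5 7 1 9 4 3))^9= (0 7 9 3 5 1 4)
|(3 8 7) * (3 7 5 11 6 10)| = 6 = |(3 8 5 11 6 10)|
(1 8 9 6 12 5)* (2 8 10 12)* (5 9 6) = (1 10 12 9 5)(2 8 6) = [0, 10, 8, 3, 4, 1, 2, 7, 6, 5, 12, 11, 9]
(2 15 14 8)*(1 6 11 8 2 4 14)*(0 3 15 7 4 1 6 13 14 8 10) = (0 3 15 6 11 10)(1 13 14 2 7 4 8) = [3, 13, 7, 15, 8, 5, 11, 4, 1, 9, 0, 10, 12, 14, 2, 6]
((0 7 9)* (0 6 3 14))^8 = (0 9 3)(6 14 7)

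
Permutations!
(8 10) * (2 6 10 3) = (2 6 10 8 3) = [0, 1, 6, 2, 4, 5, 10, 7, 3, 9, 8]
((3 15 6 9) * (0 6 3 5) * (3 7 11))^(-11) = (0 6 9 5)(3 15 7 11)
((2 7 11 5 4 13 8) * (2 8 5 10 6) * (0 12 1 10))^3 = (13)(0 10 7 12 6 11 1 2)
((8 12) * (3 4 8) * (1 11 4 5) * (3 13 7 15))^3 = ((1 11 4 8 12 13 7 15 3 5))^3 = (1 8 7 5 4 13 3 11 12 15)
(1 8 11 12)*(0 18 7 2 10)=(0 18 7 2 10)(1 8 11 12)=[18, 8, 10, 3, 4, 5, 6, 2, 11, 9, 0, 12, 1, 13, 14, 15, 16, 17, 7]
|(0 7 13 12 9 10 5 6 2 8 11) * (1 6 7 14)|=|(0 14 1 6 2 8 11)(5 7 13 12 9 10)|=42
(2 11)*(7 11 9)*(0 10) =(0 10)(2 9 7 11) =[10, 1, 9, 3, 4, 5, 6, 11, 8, 7, 0, 2]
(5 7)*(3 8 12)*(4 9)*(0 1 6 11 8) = (0 1 6 11 8 12 3)(4 9)(5 7) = [1, 6, 2, 0, 9, 7, 11, 5, 12, 4, 10, 8, 3]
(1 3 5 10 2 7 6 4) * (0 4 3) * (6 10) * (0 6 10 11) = (0 4 1 6 3 5 10 2 7 11) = [4, 6, 7, 5, 1, 10, 3, 11, 8, 9, 2, 0]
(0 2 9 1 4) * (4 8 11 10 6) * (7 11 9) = (0 2 7 11 10 6 4)(1 8 9) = [2, 8, 7, 3, 0, 5, 4, 11, 9, 1, 6, 10]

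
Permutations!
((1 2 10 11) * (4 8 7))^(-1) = ((1 2 10 11)(4 8 7))^(-1) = (1 11 10 2)(4 7 8)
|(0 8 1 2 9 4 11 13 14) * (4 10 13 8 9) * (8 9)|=10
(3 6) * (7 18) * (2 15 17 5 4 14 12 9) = (2 15 17 5 4 14 12 9)(3 6)(7 18) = [0, 1, 15, 6, 14, 4, 3, 18, 8, 2, 10, 11, 9, 13, 12, 17, 16, 5, 7]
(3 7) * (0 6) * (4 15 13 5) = (0 6)(3 7)(4 15 13 5) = [6, 1, 2, 7, 15, 4, 0, 3, 8, 9, 10, 11, 12, 5, 14, 13]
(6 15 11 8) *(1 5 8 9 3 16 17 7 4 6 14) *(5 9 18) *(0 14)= (0 14 1 9 3 16 17 7 4 6 15 11 18 5 8)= [14, 9, 2, 16, 6, 8, 15, 4, 0, 3, 10, 18, 12, 13, 1, 11, 17, 7, 5]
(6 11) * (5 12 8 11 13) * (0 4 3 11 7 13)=(0 4 3 11 6)(5 12 8 7 13)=[4, 1, 2, 11, 3, 12, 0, 13, 7, 9, 10, 6, 8, 5]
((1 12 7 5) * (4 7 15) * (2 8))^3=(1 4)(2 8)(5 15)(7 12)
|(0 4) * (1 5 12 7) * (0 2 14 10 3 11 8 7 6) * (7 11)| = |(0 4 2 14 10 3 7 1 5 12 6)(8 11)| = 22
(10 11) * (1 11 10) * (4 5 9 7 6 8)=(1 11)(4 5 9 7 6 8)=[0, 11, 2, 3, 5, 9, 8, 6, 4, 7, 10, 1]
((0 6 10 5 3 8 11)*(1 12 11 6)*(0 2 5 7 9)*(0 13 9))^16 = ((0 1 12 11 2 5 3 8 6 10 7)(9 13))^16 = (13)(0 5 7 2 10 11 6 12 8 1 3)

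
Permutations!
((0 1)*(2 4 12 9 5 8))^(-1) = ((0 1)(2 4 12 9 5 8))^(-1) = (0 1)(2 8 5 9 12 4)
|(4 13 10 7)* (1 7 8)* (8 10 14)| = 6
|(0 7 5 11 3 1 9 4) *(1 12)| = 9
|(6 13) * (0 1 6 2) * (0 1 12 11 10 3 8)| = 12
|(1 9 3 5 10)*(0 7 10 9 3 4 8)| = 9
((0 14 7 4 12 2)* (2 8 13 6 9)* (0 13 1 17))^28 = (0 12)(1 7)(4 17)(8 14)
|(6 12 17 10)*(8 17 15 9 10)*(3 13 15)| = 14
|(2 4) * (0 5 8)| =|(0 5 8)(2 4)| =6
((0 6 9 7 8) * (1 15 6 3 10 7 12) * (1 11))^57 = (0 10 8 3 7)(1 9)(6 11)(12 15)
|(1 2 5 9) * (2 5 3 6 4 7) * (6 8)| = 6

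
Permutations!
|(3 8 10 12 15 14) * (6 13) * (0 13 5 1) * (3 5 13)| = |(0 3 8 10 12 15 14 5 1)(6 13)| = 18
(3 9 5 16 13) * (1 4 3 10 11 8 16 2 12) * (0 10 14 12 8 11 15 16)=(0 10 15 16 13 14 12 1 4 3 9 5 2 8)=[10, 4, 8, 9, 3, 2, 6, 7, 0, 5, 15, 11, 1, 14, 12, 16, 13]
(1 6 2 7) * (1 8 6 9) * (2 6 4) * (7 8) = (1 9)(2 8 4) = [0, 9, 8, 3, 2, 5, 6, 7, 4, 1]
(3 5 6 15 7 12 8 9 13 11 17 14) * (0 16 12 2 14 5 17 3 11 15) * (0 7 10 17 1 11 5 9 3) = (0 16 12 8 3 1 11)(2 14 5 6 7)(9 13 15 10 17) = [16, 11, 14, 1, 4, 6, 7, 2, 3, 13, 17, 0, 8, 15, 5, 10, 12, 9]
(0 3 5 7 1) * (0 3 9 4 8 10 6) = (0 9 4 8 10 6)(1 3 5 7) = [9, 3, 2, 5, 8, 7, 0, 1, 10, 4, 6]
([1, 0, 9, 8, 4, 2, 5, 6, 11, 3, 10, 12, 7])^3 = (0 1)(2 8 7)(3 12 5)(6 9 11)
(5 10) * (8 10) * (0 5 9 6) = (0 5 8 10 9 6) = [5, 1, 2, 3, 4, 8, 0, 7, 10, 6, 9]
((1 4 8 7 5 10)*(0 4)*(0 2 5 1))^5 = ((0 4 8 7 1 2 5 10))^5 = (0 2 8 10 1 4 5 7)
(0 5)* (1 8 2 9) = (0 5)(1 8 2 9) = [5, 8, 9, 3, 4, 0, 6, 7, 2, 1]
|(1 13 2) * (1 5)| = 4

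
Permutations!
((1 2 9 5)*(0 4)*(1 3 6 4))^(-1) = (0 4 6 3 5 9 2 1)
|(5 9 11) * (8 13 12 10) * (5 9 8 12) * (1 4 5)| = 10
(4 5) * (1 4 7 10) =(1 4 5 7 10) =[0, 4, 2, 3, 5, 7, 6, 10, 8, 9, 1]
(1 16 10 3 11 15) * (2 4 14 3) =(1 16 10 2 4 14 3 11 15) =[0, 16, 4, 11, 14, 5, 6, 7, 8, 9, 2, 15, 12, 13, 3, 1, 10]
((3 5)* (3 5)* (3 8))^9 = (3 8)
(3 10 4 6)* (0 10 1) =[10, 0, 2, 1, 6, 5, 3, 7, 8, 9, 4] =(0 10 4 6 3 1)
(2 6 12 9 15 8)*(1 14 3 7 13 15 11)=(1 14 3 7 13 15 8 2 6 12 9 11)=[0, 14, 6, 7, 4, 5, 12, 13, 2, 11, 10, 1, 9, 15, 3, 8]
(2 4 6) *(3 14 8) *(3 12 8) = (2 4 6)(3 14)(8 12) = [0, 1, 4, 14, 6, 5, 2, 7, 12, 9, 10, 11, 8, 13, 3]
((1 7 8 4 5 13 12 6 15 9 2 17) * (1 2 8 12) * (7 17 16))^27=((1 17 2 16 7 12 6 15 9 8 4 5 13))^27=(1 17 2 16 7 12 6 15 9 8 4 5 13)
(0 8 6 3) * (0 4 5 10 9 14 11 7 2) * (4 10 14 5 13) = (0 8 6 3 10 9 5 14 11 7 2)(4 13) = [8, 1, 0, 10, 13, 14, 3, 2, 6, 5, 9, 7, 12, 4, 11]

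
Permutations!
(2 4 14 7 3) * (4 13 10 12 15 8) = (2 13 10 12 15 8 4 14 7 3) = [0, 1, 13, 2, 14, 5, 6, 3, 4, 9, 12, 11, 15, 10, 7, 8]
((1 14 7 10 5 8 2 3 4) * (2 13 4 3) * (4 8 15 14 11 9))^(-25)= ((1 11 9 4)(5 15 14 7 10)(8 13))^(-25)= (15)(1 4 9 11)(8 13)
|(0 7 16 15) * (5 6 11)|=|(0 7 16 15)(5 6 11)|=12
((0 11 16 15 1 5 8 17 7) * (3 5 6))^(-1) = (0 7 17 8 5 3 6 1 15 16 11)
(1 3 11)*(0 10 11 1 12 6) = (0 10 11 12 6)(1 3) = [10, 3, 2, 1, 4, 5, 0, 7, 8, 9, 11, 12, 6]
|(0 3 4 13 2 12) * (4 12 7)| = |(0 3 12)(2 7 4 13)| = 12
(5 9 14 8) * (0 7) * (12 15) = (0 7)(5 9 14 8)(12 15) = [7, 1, 2, 3, 4, 9, 6, 0, 5, 14, 10, 11, 15, 13, 8, 12]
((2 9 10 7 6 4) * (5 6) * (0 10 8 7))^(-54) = (10)(2 8 5 4 9 7 6)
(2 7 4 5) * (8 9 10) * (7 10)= [0, 1, 10, 3, 5, 2, 6, 4, 9, 7, 8]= (2 10 8 9 7 4 5)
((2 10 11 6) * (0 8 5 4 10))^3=(0 4 6 8 10 2 5 11)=((0 8 5 4 10 11 6 2))^3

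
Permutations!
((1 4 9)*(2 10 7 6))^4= ((1 4 9)(2 10 7 6))^4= (10)(1 4 9)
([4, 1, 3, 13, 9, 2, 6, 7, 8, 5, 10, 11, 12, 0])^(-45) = [2, 1, 4, 9, 3, 0, 6, 7, 8, 13, 10, 11, 12, 5]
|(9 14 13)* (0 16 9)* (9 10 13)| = 4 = |(0 16 10 13)(9 14)|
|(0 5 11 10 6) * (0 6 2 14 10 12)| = 12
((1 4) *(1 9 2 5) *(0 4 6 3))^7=(0 3 6 1 5 2 9 4)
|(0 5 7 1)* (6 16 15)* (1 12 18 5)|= 12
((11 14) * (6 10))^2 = (14)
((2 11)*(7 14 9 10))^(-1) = ((2 11)(7 14 9 10))^(-1) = (2 11)(7 10 9 14)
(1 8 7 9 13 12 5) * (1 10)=(1 8 7 9 13 12 5 10)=[0, 8, 2, 3, 4, 10, 6, 9, 7, 13, 1, 11, 5, 12]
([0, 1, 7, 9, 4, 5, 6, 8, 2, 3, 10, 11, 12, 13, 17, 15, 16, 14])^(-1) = [0, 1, 8, 9, 4, 5, 6, 2, 7, 3, 10, 11, 12, 13, 17, 15, 16, 14]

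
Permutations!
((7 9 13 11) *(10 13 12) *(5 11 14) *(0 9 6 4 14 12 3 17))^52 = ((0 9 3 17)(4 14 5 11 7 6)(10 13 12))^52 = (17)(4 7 5)(6 11 14)(10 13 12)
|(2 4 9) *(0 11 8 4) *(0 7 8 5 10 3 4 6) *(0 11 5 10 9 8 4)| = |(0 5 9 2 7 4 8 6 11 10 3)| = 11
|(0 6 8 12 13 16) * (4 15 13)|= |(0 6 8 12 4 15 13 16)|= 8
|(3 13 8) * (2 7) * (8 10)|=|(2 7)(3 13 10 8)|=4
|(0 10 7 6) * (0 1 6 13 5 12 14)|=|(0 10 7 13 5 12 14)(1 6)|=14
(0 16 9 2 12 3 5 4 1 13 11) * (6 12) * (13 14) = (0 16 9 2 6 12 3 5 4 1 14 13 11) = [16, 14, 6, 5, 1, 4, 12, 7, 8, 2, 10, 0, 3, 11, 13, 15, 9]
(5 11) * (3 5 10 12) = (3 5 11 10 12) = [0, 1, 2, 5, 4, 11, 6, 7, 8, 9, 12, 10, 3]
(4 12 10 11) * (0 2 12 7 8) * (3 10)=(0 2 12 3 10 11 4 7 8)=[2, 1, 12, 10, 7, 5, 6, 8, 0, 9, 11, 4, 3]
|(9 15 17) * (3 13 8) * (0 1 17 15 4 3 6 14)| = |(0 1 17 9 4 3 13 8 6 14)| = 10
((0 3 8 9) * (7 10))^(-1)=((0 3 8 9)(7 10))^(-1)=(0 9 8 3)(7 10)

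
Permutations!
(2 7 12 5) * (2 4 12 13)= (2 7 13)(4 12 5)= [0, 1, 7, 3, 12, 4, 6, 13, 8, 9, 10, 11, 5, 2]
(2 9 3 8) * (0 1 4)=(0 1 4)(2 9 3 8)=[1, 4, 9, 8, 0, 5, 6, 7, 2, 3]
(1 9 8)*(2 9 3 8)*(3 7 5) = [0, 7, 9, 8, 4, 3, 6, 5, 1, 2] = (1 7 5 3 8)(2 9)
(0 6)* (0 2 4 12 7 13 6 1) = (0 1)(2 4 12 7 13 6) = [1, 0, 4, 3, 12, 5, 2, 13, 8, 9, 10, 11, 7, 6]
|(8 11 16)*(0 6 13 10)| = |(0 6 13 10)(8 11 16)| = 12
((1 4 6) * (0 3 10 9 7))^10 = (10)(1 4 6)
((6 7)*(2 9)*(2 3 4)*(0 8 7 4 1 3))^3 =((0 8 7 6 4 2 9)(1 3))^3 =(0 6 9 7 2 8 4)(1 3)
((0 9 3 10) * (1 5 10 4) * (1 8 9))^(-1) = (0 10 5 1)(3 9 8 4)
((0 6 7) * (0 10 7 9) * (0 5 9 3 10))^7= ((0 6 3 10 7)(5 9))^7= (0 3 7 6 10)(5 9)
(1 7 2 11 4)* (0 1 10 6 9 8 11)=(0 1 7 2)(4 10 6 9 8 11)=[1, 7, 0, 3, 10, 5, 9, 2, 11, 8, 6, 4]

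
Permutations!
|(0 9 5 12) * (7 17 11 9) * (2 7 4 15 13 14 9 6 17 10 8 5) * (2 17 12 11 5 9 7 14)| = |(0 4 15 13 2 14 7 10 8 9 17 5 11 6 12)| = 15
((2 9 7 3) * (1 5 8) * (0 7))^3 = ((0 7 3 2 9)(1 5 8))^3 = (0 2 7 9 3)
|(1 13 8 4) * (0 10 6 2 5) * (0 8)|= |(0 10 6 2 5 8 4 1 13)|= 9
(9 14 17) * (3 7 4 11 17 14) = (3 7 4 11 17 9) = [0, 1, 2, 7, 11, 5, 6, 4, 8, 3, 10, 17, 12, 13, 14, 15, 16, 9]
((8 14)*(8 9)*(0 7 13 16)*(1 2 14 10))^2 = ((0 7 13 16)(1 2 14 9 8 10))^2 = (0 13)(1 14 8)(2 9 10)(7 16)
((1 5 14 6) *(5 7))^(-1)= (1 6 14 5 7)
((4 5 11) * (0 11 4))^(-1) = (0 11)(4 5)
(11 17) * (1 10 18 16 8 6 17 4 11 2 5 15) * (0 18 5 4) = (0 18 16 8 6 17 2 4 11)(1 10 5 15) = [18, 10, 4, 3, 11, 15, 17, 7, 6, 9, 5, 0, 12, 13, 14, 1, 8, 2, 16]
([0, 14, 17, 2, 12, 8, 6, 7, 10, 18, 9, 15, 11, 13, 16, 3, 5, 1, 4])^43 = [0, 2, 15, 11, 9, 14, 6, 7, 16, 8, 5, 4, 18, 13, 17, 12, 1, 3, 10]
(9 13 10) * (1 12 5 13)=(1 12 5 13 10 9)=[0, 12, 2, 3, 4, 13, 6, 7, 8, 1, 9, 11, 5, 10]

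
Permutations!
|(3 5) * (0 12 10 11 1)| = 10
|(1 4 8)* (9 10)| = |(1 4 8)(9 10)| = 6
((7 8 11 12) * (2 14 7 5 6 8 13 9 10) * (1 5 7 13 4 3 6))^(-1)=((1 5)(2 14 13 9 10)(3 6 8 11 12 7 4))^(-1)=(1 5)(2 10 9 13 14)(3 4 7 12 11 8 6)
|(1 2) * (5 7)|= |(1 2)(5 7)|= 2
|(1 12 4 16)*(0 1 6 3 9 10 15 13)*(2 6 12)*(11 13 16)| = 13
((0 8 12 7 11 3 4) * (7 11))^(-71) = ((0 8 12 11 3 4))^(-71) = (0 8 12 11 3 4)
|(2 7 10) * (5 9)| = 6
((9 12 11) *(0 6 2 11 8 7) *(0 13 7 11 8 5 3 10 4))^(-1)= (0 4 10 3 5 12 9 11 8 2 6)(7 13)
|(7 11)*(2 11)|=3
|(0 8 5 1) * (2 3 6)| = |(0 8 5 1)(2 3 6)| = 12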